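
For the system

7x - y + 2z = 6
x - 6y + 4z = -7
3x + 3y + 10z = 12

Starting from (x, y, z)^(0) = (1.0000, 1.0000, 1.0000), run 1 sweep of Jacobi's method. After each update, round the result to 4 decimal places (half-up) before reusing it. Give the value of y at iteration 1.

Iteration 1:
  x = (6 - (-1)·1.0000 - (2)·1.0000) / (7) = 0.7143
  y = (-7 - (1)·1.0000 - (4)·1.0000) / (-6) = 2.0000
  z = (12 - (3)·1.0000 - (3)·1.0000) / (10) = 0.6000

2.0000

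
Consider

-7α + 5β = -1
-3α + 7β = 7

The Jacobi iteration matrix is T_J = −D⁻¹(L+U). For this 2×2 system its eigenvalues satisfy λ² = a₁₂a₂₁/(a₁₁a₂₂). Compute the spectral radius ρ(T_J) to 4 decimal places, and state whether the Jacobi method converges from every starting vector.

0.5533

a₁₂a₂₁/(a₁₁a₂₂) = (5)·(-3) / ((-7)·(7)) = 0.306122
ρ = √|0.306122| = √0.306122 = 0.5533
ρ < 1, so Jacobi converges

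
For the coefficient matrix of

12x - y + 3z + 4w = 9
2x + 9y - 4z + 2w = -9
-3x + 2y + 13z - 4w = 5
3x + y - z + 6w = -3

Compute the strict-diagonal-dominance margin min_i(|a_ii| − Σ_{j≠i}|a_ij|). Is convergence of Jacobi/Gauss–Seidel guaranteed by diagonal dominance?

1

row 1: |12| − (1+3+4) = 4
row 2: |9| − (2+4+2) = 1
row 3: |13| − (3+2+4) = 4
row 4: |6| − (3+1+1) = 1
minimum over rows = 1 → strictly diagonally dominant (convergence guaranteed)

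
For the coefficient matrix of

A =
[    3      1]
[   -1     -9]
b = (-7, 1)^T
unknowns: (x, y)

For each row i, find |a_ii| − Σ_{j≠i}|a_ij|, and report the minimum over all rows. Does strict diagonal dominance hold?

row 1: |3| − (1) = 2
row 2: |-9| − (1) = 8
minimum over rows = 2 → strictly diagonally dominant (convergence guaranteed)

2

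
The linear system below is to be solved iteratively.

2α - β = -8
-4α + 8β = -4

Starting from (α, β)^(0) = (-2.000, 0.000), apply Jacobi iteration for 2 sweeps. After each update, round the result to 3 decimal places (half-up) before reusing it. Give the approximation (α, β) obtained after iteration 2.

Iteration 1:
  α = (-8 - (-1)·0.000) / (2) = -4.000
  β = (-4 - (-4)·-2.000) / (8) = -1.500
Iteration 2:
  α = (-8 - (-1)·-1.500) / (2) = -4.750
  β = (-4 - (-4)·-4.000) / (8) = -2.500

(-4.750, -2.500)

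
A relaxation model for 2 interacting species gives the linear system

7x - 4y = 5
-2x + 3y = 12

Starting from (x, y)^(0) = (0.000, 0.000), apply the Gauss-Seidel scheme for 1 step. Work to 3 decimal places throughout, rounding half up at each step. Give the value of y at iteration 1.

4.476

Iteration 1:
  x = (5 - (-4)·0.000) / (7) = 0.714
  y = (12 - (-2)·0.714) / (3) = 4.476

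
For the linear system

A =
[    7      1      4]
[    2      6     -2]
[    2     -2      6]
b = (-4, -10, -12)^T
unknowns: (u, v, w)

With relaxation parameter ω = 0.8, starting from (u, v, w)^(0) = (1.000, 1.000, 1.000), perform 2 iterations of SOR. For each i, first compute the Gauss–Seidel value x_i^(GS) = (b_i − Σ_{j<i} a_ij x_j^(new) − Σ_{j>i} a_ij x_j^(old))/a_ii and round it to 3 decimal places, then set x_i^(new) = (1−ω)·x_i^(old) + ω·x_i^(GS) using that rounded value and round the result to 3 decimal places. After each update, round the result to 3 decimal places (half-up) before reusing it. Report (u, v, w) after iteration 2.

(0.069, -1.841, -2.380)

Iteration 1:
  u: GS value = (-4 - (1)·1.000 - (4)·1.000) / (7) = -1.286;  u ← (1−ω)·1.000 + ω·-1.286 = -0.829
  v: GS value = (-10 - (2)·-0.829 - (-2)·1.000) / (6) = -1.057;  v ← (1−ω)·1.000 + ω·-1.057 = -0.646
  w: GS value = (-12 - (2)·-0.829 - (-2)·-0.646) / (6) = -1.939;  w ← (1−ω)·1.000 + ω·-1.939 = -1.351
Iteration 2:
  u: GS value = (-4 - (1)·-0.646 - (4)·-1.351) / (7) = 0.293;  u ← (1−ω)·-0.829 + ω·0.293 = 0.069
  v: GS value = (-10 - (2)·0.069 - (-2)·-1.351) / (6) = -2.140;  v ← (1−ω)·-0.646 + ω·-2.140 = -1.841
  w: GS value = (-12 - (2)·0.069 - (-2)·-1.841) / (6) = -2.637;  w ← (1−ω)·-1.351 + ω·-2.637 = -2.380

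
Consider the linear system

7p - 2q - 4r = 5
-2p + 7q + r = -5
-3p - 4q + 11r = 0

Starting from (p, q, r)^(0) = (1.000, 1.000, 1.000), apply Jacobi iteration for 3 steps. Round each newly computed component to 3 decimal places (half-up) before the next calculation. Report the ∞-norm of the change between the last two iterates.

Iteration 1:
  p = (5 - (-2)·1.000 - (-4)·1.000) / (7) = 1.571
  q = (-5 - (-2)·1.000 - (1)·1.000) / (7) = -0.571
  r = (0 - (-3)·1.000 - (-4)·1.000) / (11) = 0.636
Iteration 2:
  p = (5 - (-2)·-0.571 - (-4)·0.636) / (7) = 0.915
  q = (-5 - (-2)·1.571 - (1)·0.636) / (7) = -0.356
  r = (0 - (-3)·1.571 - (-4)·-0.571) / (11) = 0.221
Iteration 3:
  p = (5 - (-2)·-0.356 - (-4)·0.221) / (7) = 0.739
  q = (-5 - (-2)·0.915 - (1)·0.221) / (7) = -0.484
  r = (0 - (-3)·0.915 - (-4)·-0.356) / (11) = 0.120
Change: (-0.176, -0.128, -0.101) → max |·| = 0.176

0.176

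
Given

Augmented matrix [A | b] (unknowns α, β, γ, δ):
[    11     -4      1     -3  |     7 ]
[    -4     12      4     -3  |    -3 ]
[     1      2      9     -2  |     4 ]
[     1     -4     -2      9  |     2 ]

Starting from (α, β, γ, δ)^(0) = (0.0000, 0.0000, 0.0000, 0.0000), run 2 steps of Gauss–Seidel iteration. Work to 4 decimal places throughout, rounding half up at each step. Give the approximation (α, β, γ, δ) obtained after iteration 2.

(0.6477, -0.1066, 0.4450, 0.2018)

Iteration 1:
  α = (7 - (-4)·0.0000 - (1)·0.0000 - (-3)·0.0000) / (11) = 0.6364
  β = (-3 - (-4)·0.6364 - (4)·0.0000 - (-3)·0.0000) / (12) = -0.0379
  γ = (4 - (1)·0.6364 - (2)·-0.0379 - (-2)·0.0000) / (9) = 0.3822
  δ = (2 - (1)·0.6364 - (-4)·-0.0379 - (-2)·0.3822) / (9) = 0.2196
Iteration 2:
  α = (7 - (-4)·-0.0379 - (1)·0.3822 - (-3)·0.2196) / (11) = 0.6477
  β = (-3 - (-4)·0.6477 - (4)·0.3822 - (-3)·0.2196) / (12) = -0.1066
  γ = (4 - (1)·0.6477 - (2)·-0.1066 - (-2)·0.2196) / (9) = 0.4450
  δ = (2 - (1)·0.6477 - (-4)·-0.1066 - (-2)·0.4450) / (9) = 0.2018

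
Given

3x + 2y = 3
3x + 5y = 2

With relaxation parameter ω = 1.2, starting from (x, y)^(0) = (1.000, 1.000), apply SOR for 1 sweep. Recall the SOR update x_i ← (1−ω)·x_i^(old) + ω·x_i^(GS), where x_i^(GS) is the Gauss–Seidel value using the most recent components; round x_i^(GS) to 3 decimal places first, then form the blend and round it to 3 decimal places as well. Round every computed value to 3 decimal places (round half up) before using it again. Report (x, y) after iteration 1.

Iteration 1:
  x: GS value = (3 - (2)·1.000) / (3) = 0.333;  x ← (1−ω)·1.000 + ω·0.333 = 0.200
  y: GS value = (2 - (3)·0.200) / (5) = 0.280;  y ← (1−ω)·1.000 + ω·0.280 = 0.136

(0.200, 0.136)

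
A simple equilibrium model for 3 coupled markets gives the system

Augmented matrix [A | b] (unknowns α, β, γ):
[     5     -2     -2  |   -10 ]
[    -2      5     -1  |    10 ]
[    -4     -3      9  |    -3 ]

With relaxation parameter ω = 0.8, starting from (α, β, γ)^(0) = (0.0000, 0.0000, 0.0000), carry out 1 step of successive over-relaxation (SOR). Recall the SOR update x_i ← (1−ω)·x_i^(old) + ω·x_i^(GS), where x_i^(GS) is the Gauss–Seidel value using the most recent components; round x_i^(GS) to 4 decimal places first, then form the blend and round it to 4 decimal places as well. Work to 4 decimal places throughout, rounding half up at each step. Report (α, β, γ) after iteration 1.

Iteration 1:
  α: GS value = (-10 - (-2)·0.0000 - (-2)·0.0000) / (5) = -2.0000;  α ← (1−ω)·0.0000 + ω·-2.0000 = -1.6000
  β: GS value = (10 - (-2)·-1.6000 - (-1)·0.0000) / (5) = 1.3600;  β ← (1−ω)·0.0000 + ω·1.3600 = 1.0880
  γ: GS value = (-3 - (-4)·-1.6000 - (-3)·1.0880) / (9) = -0.6818;  γ ← (1−ω)·0.0000 + ω·-0.6818 = -0.5454

(-1.6000, 1.0880, -0.5454)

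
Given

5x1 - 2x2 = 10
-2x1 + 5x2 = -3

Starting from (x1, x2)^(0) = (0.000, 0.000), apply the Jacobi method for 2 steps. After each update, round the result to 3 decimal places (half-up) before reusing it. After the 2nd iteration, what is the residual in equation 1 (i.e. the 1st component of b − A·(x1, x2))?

Iteration 1:
  x1 = (10 - (-2)·0.000) / (5) = 2.000
  x2 = (-3 - (-2)·0.000) / (5) = -0.600
Iteration 2:
  x1 = (10 - (-2)·-0.600) / (5) = 1.760
  x2 = (-3 - (-2)·2.000) / (5) = 0.200
Residual b − A·x = (1.600, -0.480)

1.600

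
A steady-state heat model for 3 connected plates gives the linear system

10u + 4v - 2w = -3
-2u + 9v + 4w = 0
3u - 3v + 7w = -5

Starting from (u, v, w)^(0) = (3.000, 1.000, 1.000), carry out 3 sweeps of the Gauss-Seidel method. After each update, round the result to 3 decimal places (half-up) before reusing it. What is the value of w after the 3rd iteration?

-0.449

Iteration 1:
  u = (-3 - (4)·1.000 - (-2)·1.000) / (10) = -0.500
  v = (0 - (-2)·-0.500 - (4)·1.000) / (9) = -0.556
  w = (-5 - (3)·-0.500 - (-3)·-0.556) / (7) = -0.738
Iteration 2:
  u = (-3 - (4)·-0.556 - (-2)·-0.738) / (10) = -0.225
  v = (0 - (-2)·-0.225 - (4)·-0.738) / (9) = 0.278
  w = (-5 - (3)·-0.225 - (-3)·0.278) / (7) = -0.499
Iteration 3:
  u = (-3 - (4)·0.278 - (-2)·-0.499) / (10) = -0.511
  v = (0 - (-2)·-0.511 - (4)·-0.499) / (9) = 0.108
  w = (-5 - (3)·-0.511 - (-3)·0.108) / (7) = -0.449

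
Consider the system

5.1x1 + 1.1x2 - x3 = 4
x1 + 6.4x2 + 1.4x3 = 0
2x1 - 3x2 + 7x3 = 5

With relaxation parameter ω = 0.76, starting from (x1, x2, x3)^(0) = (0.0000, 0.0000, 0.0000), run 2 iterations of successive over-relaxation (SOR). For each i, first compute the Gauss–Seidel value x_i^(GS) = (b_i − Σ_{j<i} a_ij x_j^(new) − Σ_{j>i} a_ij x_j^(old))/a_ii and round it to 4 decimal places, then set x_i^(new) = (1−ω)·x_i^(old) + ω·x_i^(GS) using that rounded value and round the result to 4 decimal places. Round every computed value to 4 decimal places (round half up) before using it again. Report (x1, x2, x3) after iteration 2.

(0.8089, -0.1780, 0.4029)

Iteration 1:
  x1: GS value = (4 - (1.1)·0.0000 - (-1)·0.0000) / (5.1) = 0.7843;  x1 ← (1−ω)·0.0000 + ω·0.7843 = 0.5961
  x2: GS value = (0 - (1)·0.5961 - (1.4)·0.0000) / (6.4) = -0.0931;  x2 ← (1−ω)·0.0000 + ω·-0.0931 = -0.0708
  x3: GS value = (5 - (2)·0.5961 - (-3)·-0.0708) / (7) = 0.5136;  x3 ← (1−ω)·0.0000 + ω·0.5136 = 0.3903
Iteration 2:
  x1: GS value = (4 - (1.1)·-0.0708 - (-1)·0.3903) / (5.1) = 0.8761;  x1 ← (1−ω)·0.5961 + ω·0.8761 = 0.8089
  x2: GS value = (0 - (1)·0.8089 - (1.4)·0.3903) / (6.4) = -0.2118;  x2 ← (1−ω)·-0.0708 + ω·-0.2118 = -0.1780
  x3: GS value = (5 - (2)·0.8089 - (-3)·-0.1780) / (7) = 0.4069;  x3 ← (1−ω)·0.3903 + ω·0.4069 = 0.4029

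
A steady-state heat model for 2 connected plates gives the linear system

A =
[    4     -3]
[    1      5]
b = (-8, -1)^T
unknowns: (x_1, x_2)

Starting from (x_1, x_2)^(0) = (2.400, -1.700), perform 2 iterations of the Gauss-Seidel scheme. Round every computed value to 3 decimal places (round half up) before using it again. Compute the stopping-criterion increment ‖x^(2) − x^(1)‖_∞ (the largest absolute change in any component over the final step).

1.616

Iteration 1:
  x_1 = (-8 - (-3)·-1.700) / (4) = -3.275
  x_2 = (-1 - (1)·-3.275) / (5) = 0.455
Iteration 2:
  x_1 = (-8 - (-3)·0.455) / (4) = -1.659
  x_2 = (-1 - (1)·-1.659) / (5) = 0.132
Change: (1.616, -0.323) → max |·| = 1.616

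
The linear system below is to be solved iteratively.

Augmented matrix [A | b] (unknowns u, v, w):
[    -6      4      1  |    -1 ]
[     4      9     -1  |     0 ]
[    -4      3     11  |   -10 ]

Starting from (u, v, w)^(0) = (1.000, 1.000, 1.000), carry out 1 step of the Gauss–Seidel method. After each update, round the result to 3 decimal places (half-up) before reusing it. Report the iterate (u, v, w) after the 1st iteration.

(1.000, -0.333, -0.455)

Iteration 1:
  u = (-1 - (4)·1.000 - (1)·1.000) / (-6) = 1.000
  v = (0 - (4)·1.000 - (-1)·1.000) / (9) = -0.333
  w = (-10 - (-4)·1.000 - (3)·-0.333) / (11) = -0.455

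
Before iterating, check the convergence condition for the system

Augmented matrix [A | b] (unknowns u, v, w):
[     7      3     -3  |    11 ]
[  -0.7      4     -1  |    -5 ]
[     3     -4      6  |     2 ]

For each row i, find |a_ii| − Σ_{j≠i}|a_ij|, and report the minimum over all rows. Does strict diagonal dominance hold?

row 1: |7| − (3+3) = 1
row 2: |4| − (0.7+1) = 2.3
row 3: |6| − (3+4) = -1
minimum over rows = -1 → not strictly diagonally dominant

-1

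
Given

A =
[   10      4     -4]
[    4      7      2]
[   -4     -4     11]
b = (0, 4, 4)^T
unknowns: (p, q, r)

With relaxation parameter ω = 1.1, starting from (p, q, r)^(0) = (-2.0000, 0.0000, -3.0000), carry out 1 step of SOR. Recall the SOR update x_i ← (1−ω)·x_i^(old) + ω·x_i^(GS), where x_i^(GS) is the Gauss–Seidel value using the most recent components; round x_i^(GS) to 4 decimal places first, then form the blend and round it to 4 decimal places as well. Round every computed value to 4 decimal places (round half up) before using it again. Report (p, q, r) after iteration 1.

(-1.1200, 2.2755, 1.1622)

Iteration 1:
  p: GS value = (0 - (4)·0.0000 - (-4)·-3.0000) / (10) = -1.2000;  p ← (1−ω)·-2.0000 + ω·-1.2000 = -1.1200
  q: GS value = (4 - (4)·-1.1200 - (2)·-3.0000) / (7) = 2.0686;  q ← (1−ω)·0.0000 + ω·2.0686 = 2.2755
  r: GS value = (4 - (-4)·-1.1200 - (-4)·2.2755) / (11) = 0.7838;  r ← (1−ω)·-3.0000 + ω·0.7838 = 1.1622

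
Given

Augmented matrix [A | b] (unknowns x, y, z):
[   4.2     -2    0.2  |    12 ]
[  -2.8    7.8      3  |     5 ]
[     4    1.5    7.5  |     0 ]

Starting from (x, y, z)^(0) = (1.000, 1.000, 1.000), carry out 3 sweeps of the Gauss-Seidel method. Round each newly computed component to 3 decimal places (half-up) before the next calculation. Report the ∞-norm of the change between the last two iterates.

0.639

Iteration 1:
  x = (12 - (-2)·1.000 - (0.2)·1.000) / (4.2) = 3.286
  y = (5 - (-2.8)·3.286 - (3)·1.000) / (7.8) = 1.436
  z = (0 - (4)·3.286 - (1.5)·1.436) / (7.5) = -2.040
Iteration 2:
  x = (12 - (-2)·1.436 - (0.2)·-2.040) / (4.2) = 3.638
  y = (5 - (-2.8)·3.638 - (3)·-2.040) / (7.8) = 2.732
  z = (0 - (4)·3.638 - (1.5)·2.732) / (7.5) = -2.487
Iteration 3:
  x = (12 - (-2)·2.732 - (0.2)·-2.487) / (4.2) = 4.277
  y = (5 - (-2.8)·4.277 - (3)·-2.487) / (7.8) = 3.133
  z = (0 - (4)·4.277 - (1.5)·3.133) / (7.5) = -2.908
Change: (0.639, 0.401, -0.421) → max |·| = 0.639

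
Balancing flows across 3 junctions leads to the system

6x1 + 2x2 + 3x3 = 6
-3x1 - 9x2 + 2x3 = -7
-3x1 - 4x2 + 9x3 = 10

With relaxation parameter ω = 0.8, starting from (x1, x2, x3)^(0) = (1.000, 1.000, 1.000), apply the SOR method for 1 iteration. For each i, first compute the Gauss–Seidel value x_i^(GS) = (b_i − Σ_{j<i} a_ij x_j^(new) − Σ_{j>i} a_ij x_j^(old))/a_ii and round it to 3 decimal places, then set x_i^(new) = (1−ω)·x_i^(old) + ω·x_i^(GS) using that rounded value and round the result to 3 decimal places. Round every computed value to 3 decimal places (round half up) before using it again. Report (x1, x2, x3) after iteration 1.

(0.334, 0.911, 1.502)

Iteration 1:
  x1: GS value = (6 - (2)·1.000 - (3)·1.000) / (6) = 0.167;  x1 ← (1−ω)·1.000 + ω·0.167 = 0.334
  x2: GS value = (-7 - (-3)·0.334 - (2)·1.000) / (-9) = 0.889;  x2 ← (1−ω)·1.000 + ω·0.889 = 0.911
  x3: GS value = (10 - (-3)·0.334 - (-4)·0.911) / (9) = 1.627;  x3 ← (1−ω)·1.000 + ω·1.627 = 1.502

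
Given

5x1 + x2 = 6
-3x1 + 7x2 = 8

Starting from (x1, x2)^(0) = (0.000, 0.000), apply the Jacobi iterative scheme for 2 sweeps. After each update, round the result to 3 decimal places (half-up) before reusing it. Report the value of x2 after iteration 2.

Iteration 1:
  x1 = (6 - (1)·0.000) / (5) = 1.200
  x2 = (8 - (-3)·0.000) / (7) = 1.143
Iteration 2:
  x1 = (6 - (1)·1.143) / (5) = 0.971
  x2 = (8 - (-3)·1.200) / (7) = 1.657

1.657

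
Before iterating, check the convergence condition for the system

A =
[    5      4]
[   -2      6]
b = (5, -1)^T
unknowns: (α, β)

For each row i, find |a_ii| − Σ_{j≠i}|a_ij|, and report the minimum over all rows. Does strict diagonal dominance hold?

row 1: |5| − (4) = 1
row 2: |6| − (2) = 4
minimum over rows = 1 → strictly diagonally dominant (convergence guaranteed)

1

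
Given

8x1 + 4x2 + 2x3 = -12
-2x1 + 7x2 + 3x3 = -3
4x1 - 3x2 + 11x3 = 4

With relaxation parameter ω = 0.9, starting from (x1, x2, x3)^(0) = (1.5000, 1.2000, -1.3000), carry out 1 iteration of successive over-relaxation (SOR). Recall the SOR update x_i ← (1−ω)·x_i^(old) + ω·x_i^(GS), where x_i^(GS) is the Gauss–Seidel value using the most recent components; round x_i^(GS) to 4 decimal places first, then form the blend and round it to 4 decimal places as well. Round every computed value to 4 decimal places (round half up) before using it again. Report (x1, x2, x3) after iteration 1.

Iteration 1:
  x1: GS value = (-12 - (4)·1.2000 - (2)·-1.3000) / (8) = -1.7750;  x1 ← (1−ω)·1.5000 + ω·-1.7750 = -1.4475
  x2: GS value = (-3 - (-2)·-1.4475 - (3)·-1.3000) / (7) = -0.2850;  x2 ← (1−ω)·1.2000 + ω·-0.2850 = -0.1365
  x3: GS value = (4 - (4)·-1.4475 - (-3)·-0.1365) / (11) = 0.8528;  x3 ← (1−ω)·-1.3000 + ω·0.8528 = 0.6375

(-1.4475, -0.1365, 0.6375)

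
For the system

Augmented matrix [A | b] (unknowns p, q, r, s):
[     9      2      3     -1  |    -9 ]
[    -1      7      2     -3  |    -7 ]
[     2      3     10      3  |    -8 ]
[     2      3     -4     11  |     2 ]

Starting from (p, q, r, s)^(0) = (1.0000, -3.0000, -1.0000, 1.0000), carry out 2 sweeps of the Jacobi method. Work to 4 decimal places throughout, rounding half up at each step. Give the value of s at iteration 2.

0.0551

Iteration 1:
  p = (-9 - (2)·-3.0000 - (3)·-1.0000 - (-1)·1.0000) / (9) = 0.1111
  q = (-7 - (-1)·1.0000 - (2)·-1.0000 - (-3)·1.0000) / (7) = -0.1429
  r = (-8 - (2)·1.0000 - (3)·-3.0000 - (3)·1.0000) / (10) = -0.4000
  s = (2 - (2)·1.0000 - (3)·-3.0000 - (-4)·-1.0000) / (11) = 0.4545
Iteration 2:
  p = (-9 - (2)·-0.1429 - (3)·-0.4000 - (-1)·0.4545) / (9) = -0.7844
  q = (-7 - (-1)·0.1111 - (2)·-0.4000 - (-3)·0.4545) / (7) = -0.6751
  r = (-8 - (2)·0.1111 - (3)·-0.1429 - (3)·0.4545) / (10) = -0.9157
  s = (2 - (2)·0.1111 - (3)·-0.1429 - (-4)·-0.4000) / (11) = 0.0551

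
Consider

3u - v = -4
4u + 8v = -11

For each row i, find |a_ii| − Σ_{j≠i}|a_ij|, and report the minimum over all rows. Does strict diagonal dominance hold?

2

row 1: |3| − (1) = 2
row 2: |8| − (4) = 4
minimum over rows = 2 → strictly diagonally dominant (convergence guaranteed)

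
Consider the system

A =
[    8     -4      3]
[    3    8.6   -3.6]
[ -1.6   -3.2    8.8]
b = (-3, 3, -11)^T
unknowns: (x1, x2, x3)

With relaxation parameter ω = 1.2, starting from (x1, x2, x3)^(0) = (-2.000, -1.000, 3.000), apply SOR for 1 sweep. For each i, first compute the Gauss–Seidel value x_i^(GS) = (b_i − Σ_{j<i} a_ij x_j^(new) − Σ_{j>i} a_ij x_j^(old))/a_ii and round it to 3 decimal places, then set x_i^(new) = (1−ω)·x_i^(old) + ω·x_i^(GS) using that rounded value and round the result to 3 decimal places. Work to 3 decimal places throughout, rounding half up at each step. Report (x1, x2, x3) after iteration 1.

Iteration 1:
  x1: GS value = (-3 - (-4)·-1.000 - (3)·3.000) / (8) = -2.000;  x1 ← (1−ω)·-2.000 + ω·-2.000 = -2.000
  x2: GS value = (3 - (3)·-2.000 - (-3.6)·3.000) / (8.6) = 2.302;  x2 ← (1−ω)·-1.000 + ω·2.302 = 2.962
  x3: GS value = (-11 - (-1.6)·-2.000 - (-3.2)·2.962) / (8.8) = -0.537;  x3 ← (1−ω)·3.000 + ω·-0.537 = -1.244

(-2.000, 2.962, -1.244)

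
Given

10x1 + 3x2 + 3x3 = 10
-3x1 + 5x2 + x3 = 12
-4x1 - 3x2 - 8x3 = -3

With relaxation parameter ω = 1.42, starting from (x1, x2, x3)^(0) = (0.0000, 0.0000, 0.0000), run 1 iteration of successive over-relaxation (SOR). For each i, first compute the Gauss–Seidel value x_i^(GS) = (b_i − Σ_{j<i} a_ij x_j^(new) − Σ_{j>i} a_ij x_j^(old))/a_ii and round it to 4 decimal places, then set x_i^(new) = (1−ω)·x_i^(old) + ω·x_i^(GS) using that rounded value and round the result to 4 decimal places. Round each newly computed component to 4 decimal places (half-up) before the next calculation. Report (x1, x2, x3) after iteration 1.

(1.4200, 4.6178, -2.9347)

Iteration 1:
  x1: GS value = (10 - (3)·0.0000 - (3)·0.0000) / (10) = 1.0000;  x1 ← (1−ω)·0.0000 + ω·1.0000 = 1.4200
  x2: GS value = (12 - (-3)·1.4200 - (1)·0.0000) / (5) = 3.2520;  x2 ← (1−ω)·0.0000 + ω·3.2520 = 4.6178
  x3: GS value = (-3 - (-4)·1.4200 - (-3)·4.6178) / (-8) = -2.0667;  x3 ← (1−ω)·0.0000 + ω·-2.0667 = -2.9347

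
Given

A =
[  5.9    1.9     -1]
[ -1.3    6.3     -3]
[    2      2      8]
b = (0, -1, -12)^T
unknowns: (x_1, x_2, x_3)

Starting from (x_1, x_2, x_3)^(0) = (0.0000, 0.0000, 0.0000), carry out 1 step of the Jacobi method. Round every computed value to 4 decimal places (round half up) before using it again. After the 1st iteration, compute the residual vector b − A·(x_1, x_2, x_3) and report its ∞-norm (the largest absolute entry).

Iteration 1:
  x_1 = (0 - (1.9)·0.0000 - (-1)·0.0000) / (5.9) = 0.0000
  x_2 = (-1 - (-1.3)·0.0000 - (-3)·0.0000) / (6.3) = -0.1587
  x_3 = (-12 - (2)·0.0000 - (2)·0.0000) / (8) = -1.5000
Residual b − A·x = (-1.1985, -4.5002, 0.3174); ∞-norm = 4.5002

4.5002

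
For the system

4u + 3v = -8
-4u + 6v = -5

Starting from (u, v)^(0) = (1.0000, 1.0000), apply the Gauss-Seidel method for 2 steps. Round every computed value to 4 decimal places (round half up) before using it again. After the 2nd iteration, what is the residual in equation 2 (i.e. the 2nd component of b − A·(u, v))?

Iteration 1:
  u = (-8 - (3)·1.0000) / (4) = -2.7500
  v = (-5 - (-4)·-2.7500) / (6) = -2.6667
Iteration 2:
  u = (-8 - (3)·-2.6667) / (4) = 0.0000
  v = (-5 - (-4)·0.0000) / (6) = -0.8333
Residual b − A·x = (-5.5001, -0.0002)

-0.0002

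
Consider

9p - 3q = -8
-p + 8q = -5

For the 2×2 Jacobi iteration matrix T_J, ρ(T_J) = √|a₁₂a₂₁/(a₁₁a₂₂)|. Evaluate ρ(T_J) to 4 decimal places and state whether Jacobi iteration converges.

a₁₂a₂₁/(a₁₁a₂₂) = (-3)·(-1) / ((9)·(8)) = 0.041667
ρ = √|0.041667| = √0.041667 = 0.2041
ρ < 1, so Jacobi converges

0.2041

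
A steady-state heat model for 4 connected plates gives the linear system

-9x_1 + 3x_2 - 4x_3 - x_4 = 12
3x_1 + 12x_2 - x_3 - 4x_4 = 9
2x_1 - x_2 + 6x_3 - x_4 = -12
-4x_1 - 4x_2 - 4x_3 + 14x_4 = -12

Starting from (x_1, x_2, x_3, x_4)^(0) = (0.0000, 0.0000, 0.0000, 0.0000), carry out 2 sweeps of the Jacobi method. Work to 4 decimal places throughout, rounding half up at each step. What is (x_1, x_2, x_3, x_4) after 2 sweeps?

Iteration 1:
  x_1 = (12 - (3)·0.0000 - (-4)·0.0000 - (-1)·0.0000) / (-9) = -1.3333
  x_2 = (9 - (3)·0.0000 - (-1)·0.0000 - (-4)·0.0000) / (12) = 0.7500
  x_3 = (-12 - (2)·0.0000 - (-1)·0.0000 - (-1)·0.0000) / (6) = -2.0000
  x_4 = (-12 - (-4)·0.0000 - (-4)·0.0000 - (-4)·0.0000) / (14) = -0.8571
Iteration 2:
  x_1 = (12 - (3)·0.7500 - (-4)·-2.0000 - (-1)·-0.8571) / (-9) = -0.0992
  x_2 = (9 - (3)·-1.3333 - (-1)·-2.0000 - (-4)·-0.8571) / (12) = 0.6310
  x_3 = (-12 - (2)·-1.3333 - (-1)·0.7500 - (-1)·-0.8571) / (6) = -1.5734
  x_4 = (-12 - (-4)·-1.3333 - (-4)·0.7500 - (-4)·-2.0000) / (14) = -1.5952

(-0.0992, 0.6310, -1.5734, -1.5952)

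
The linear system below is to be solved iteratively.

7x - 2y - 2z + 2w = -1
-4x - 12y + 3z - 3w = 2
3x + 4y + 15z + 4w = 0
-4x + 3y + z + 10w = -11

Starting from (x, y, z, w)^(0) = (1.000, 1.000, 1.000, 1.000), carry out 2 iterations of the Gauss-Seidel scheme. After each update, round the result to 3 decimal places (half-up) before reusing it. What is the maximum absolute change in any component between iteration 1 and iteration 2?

Iteration 1:
  x = (-1 - (-2)·1.000 - (-2)·1.000 - (2)·1.000) / (7) = 0.143
  y = (2 - (-4)·0.143 - (3)·1.000 - (-3)·1.000) / (-12) = -0.214
  z = (0 - (3)·0.143 - (4)·-0.214 - (4)·1.000) / (15) = -0.238
  w = (-11 - (-4)·0.143 - (3)·-0.214 - (1)·-0.238) / (10) = -0.955
Iteration 2:
  x = (-1 - (-2)·-0.214 - (-2)·-0.238 - (2)·-0.955) / (7) = 0.001
  y = (2 - (-4)·0.001 - (3)·-0.238 - (-3)·-0.955) / (-12) = 0.012
  z = (0 - (3)·0.001 - (4)·0.012 - (4)·-0.955) / (15) = 0.251
  w = (-11 - (-4)·0.001 - (3)·0.012 - (1)·0.251) / (10) = -1.128
Change: (-0.142, 0.226, 0.489, -0.173) → max |·| = 0.489

0.489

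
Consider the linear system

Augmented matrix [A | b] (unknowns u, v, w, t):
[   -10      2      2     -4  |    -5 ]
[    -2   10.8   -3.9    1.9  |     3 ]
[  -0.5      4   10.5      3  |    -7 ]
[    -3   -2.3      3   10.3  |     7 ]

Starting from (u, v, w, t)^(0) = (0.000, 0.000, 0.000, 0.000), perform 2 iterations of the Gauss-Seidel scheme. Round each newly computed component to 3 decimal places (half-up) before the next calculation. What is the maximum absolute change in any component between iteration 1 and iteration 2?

0.582

Iteration 1:
  u = (-5 - (2)·0.000 - (2)·0.000 - (-4)·0.000) / (-10) = 0.500
  v = (3 - (-2)·0.500 - (-3.9)·0.000 - (1.9)·0.000) / (10.8) = 0.370
  w = (-7 - (-0.5)·0.500 - (4)·0.370 - (3)·0.000) / (10.5) = -0.784
  t = (7 - (-3)·0.500 - (-2.3)·0.370 - (3)·-0.784) / (10.3) = 1.136
Iteration 2:
  u = (-5 - (2)·0.370 - (2)·-0.784 - (-4)·1.136) / (-10) = -0.037
  v = (3 - (-2)·-0.037 - (-3.9)·-0.784 - (1.9)·1.136) / (10.8) = -0.212
  w = (-7 - (-0.5)·-0.037 - (4)·-0.212 - (3)·1.136) / (10.5) = -0.912
  t = (7 - (-3)·-0.037 - (-2.3)·-0.212 - (3)·-0.912) / (10.3) = 0.887
Change: (-0.537, -0.582, -0.128, -0.249) → max |·| = 0.582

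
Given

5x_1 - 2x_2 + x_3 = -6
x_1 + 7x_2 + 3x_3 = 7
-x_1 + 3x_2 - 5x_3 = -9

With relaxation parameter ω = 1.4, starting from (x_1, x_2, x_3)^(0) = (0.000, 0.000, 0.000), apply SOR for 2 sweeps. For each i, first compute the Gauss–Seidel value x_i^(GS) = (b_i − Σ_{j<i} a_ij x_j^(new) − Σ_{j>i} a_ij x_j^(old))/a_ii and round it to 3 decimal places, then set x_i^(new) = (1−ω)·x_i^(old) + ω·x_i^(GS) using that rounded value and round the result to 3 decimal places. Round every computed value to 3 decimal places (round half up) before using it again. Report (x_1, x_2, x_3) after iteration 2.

Iteration 1:
  x_1: GS value = (-6 - (-2)·0.000 - (1)·0.000) / (5) = -1.200;  x_1 ← (1−ω)·0.000 + ω·-1.200 = -1.680
  x_2: GS value = (7 - (1)·-1.680 - (3)·0.000) / (7) = 1.240;  x_2 ← (1−ω)·0.000 + ω·1.240 = 1.736
  x_3: GS value = (-9 - (-1)·-1.680 - (3)·1.736) / (-5) = 3.178;  x_3 ← (1−ω)·0.000 + ω·3.178 = 4.449
Iteration 2:
  x_1: GS value = (-6 - (-2)·1.736 - (1)·4.449) / (5) = -1.395;  x_1 ← (1−ω)·-1.680 + ω·-1.395 = -1.281
  x_2: GS value = (7 - (1)·-1.281 - (3)·4.449) / (7) = -0.724;  x_2 ← (1−ω)·1.736 + ω·-0.724 = -1.708
  x_3: GS value = (-9 - (-1)·-1.281 - (3)·-1.708) / (-5) = 1.031;  x_3 ← (1−ω)·4.449 + ω·1.031 = -0.336

(-1.281, -1.708, -0.336)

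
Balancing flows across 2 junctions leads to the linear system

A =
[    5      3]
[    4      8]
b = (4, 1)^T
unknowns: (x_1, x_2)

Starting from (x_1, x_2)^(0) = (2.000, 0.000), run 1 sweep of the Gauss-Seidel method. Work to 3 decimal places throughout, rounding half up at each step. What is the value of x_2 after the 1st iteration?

-0.275

Iteration 1:
  x_1 = (4 - (3)·0.000) / (5) = 0.800
  x_2 = (1 - (4)·0.800) / (8) = -0.275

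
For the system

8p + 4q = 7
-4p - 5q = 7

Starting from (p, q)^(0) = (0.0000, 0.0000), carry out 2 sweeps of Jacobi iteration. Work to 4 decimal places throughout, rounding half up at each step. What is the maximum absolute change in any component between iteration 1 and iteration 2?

Iteration 1:
  p = (7 - (4)·0.0000) / (8) = 0.8750
  q = (7 - (-4)·0.0000) / (-5) = -1.4000
Iteration 2:
  p = (7 - (4)·-1.4000) / (8) = 1.5750
  q = (7 - (-4)·0.8750) / (-5) = -2.1000
Change: (0.7000, -0.7000) → max |·| = 0.7000

0.7000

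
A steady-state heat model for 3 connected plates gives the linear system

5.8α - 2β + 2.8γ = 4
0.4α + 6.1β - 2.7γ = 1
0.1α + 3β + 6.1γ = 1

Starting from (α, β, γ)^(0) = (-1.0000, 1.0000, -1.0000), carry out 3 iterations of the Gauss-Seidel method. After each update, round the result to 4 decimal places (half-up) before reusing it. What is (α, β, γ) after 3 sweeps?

(0.7776, 0.1213, 0.0915)

Iteration 1:
  α = (4 - (-2)·1.0000 - (2.8)·-1.0000) / (5.8) = 1.5172
  β = (1 - (0.4)·1.5172 - (-2.7)·-1.0000) / (6.1) = -0.3782
  γ = (1 - (0.1)·1.5172 - (3)·-0.3782) / (6.1) = 0.3251
Iteration 2:
  α = (4 - (-2)·-0.3782 - (2.8)·0.3251) / (5.8) = 0.4023
  β = (1 - (0.4)·0.4023 - (-2.7)·0.3251) / (6.1) = 0.2815
  γ = (1 - (0.1)·0.4023 - (3)·0.2815) / (6.1) = 0.0189
Iteration 3:
  α = (4 - (-2)·0.2815 - (2.8)·0.0189) / (5.8) = 0.7776
  β = (1 - (0.4)·0.7776 - (-2.7)·0.0189) / (6.1) = 0.1213
  γ = (1 - (0.1)·0.7776 - (3)·0.1213) / (6.1) = 0.0915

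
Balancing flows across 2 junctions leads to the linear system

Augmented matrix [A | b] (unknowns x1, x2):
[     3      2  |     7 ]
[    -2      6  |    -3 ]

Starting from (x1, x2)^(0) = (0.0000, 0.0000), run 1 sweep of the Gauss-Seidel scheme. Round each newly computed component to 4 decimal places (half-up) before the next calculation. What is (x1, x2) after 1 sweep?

Iteration 1:
  x1 = (7 - (2)·0.0000) / (3) = 2.3333
  x2 = (-3 - (-2)·2.3333) / (6) = 0.2778

(2.3333, 0.2778)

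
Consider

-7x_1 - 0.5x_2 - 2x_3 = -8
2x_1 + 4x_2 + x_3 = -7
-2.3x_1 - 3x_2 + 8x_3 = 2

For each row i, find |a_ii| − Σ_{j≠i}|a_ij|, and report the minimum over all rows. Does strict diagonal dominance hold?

row 1: |-7| − (0.5+2) = 4.5
row 2: |4| − (2+1) = 1
row 3: |8| − (2.3+3) = 2.7
minimum over rows = 1 → strictly diagonally dominant (convergence guaranteed)

1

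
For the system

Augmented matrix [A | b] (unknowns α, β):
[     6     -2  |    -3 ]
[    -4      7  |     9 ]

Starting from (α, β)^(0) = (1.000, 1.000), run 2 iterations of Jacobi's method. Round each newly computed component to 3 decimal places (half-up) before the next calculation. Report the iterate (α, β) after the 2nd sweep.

Iteration 1:
  α = (-3 - (-2)·1.000) / (6) = -0.167
  β = (9 - (-4)·1.000) / (7) = 1.857
Iteration 2:
  α = (-3 - (-2)·1.857) / (6) = 0.119
  β = (9 - (-4)·-0.167) / (7) = 1.190

(0.119, 1.190)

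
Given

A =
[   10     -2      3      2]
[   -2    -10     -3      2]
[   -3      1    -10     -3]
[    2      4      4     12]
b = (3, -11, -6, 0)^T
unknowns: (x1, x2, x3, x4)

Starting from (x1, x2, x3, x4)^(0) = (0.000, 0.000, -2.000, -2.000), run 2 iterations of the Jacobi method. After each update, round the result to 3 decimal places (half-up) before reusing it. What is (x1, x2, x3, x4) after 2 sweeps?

Iteration 1:
  x1 = (3 - (-2)·0.000 - (3)·-2.000 - (2)·-2.000) / (10) = 1.300
  x2 = (-11 - (-2)·0.000 - (-3)·-2.000 - (2)·-2.000) / (-10) = 1.300
  x3 = (-6 - (-3)·0.000 - (1)·0.000 - (-3)·-2.000) / (-10) = 1.200
  x4 = (0 - (2)·0.000 - (4)·0.000 - (4)·-2.000) / (12) = 0.667
Iteration 2:
  x1 = (3 - (-2)·1.300 - (3)·1.200 - (2)·0.667) / (10) = 0.067
  x2 = (-11 - (-2)·1.300 - (-3)·1.200 - (2)·0.667) / (-10) = 0.613
  x3 = (-6 - (-3)·1.300 - (1)·1.300 - (-3)·0.667) / (-10) = 0.140
  x4 = (0 - (2)·1.300 - (4)·1.300 - (4)·1.200) / (12) = -1.050

(0.067, 0.613, 0.140, -1.050)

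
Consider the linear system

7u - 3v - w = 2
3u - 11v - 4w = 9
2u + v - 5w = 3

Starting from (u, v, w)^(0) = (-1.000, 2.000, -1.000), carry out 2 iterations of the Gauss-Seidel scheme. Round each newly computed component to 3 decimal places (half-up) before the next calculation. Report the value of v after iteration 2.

Iteration 1:
  u = (2 - (-3)·2.000 - (-1)·-1.000) / (7) = 1.000
  v = (9 - (3)·1.000 - (-4)·-1.000) / (-11) = -0.182
  w = (3 - (2)·1.000 - (1)·-0.182) / (-5) = -0.236
Iteration 2:
  u = (2 - (-3)·-0.182 - (-1)·-0.236) / (7) = 0.174
  v = (9 - (3)·0.174 - (-4)·-0.236) / (-11) = -0.685
  w = (3 - (2)·0.174 - (1)·-0.685) / (-5) = -0.667

-0.685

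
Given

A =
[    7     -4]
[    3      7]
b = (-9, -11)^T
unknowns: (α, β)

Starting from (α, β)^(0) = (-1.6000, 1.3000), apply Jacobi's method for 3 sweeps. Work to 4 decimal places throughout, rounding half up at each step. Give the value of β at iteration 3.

-0.8035

Iteration 1:
  α = (-9 - (-4)·1.3000) / (7) = -0.5429
  β = (-11 - (3)·-1.6000) / (7) = -0.8857
Iteration 2:
  α = (-9 - (-4)·-0.8857) / (7) = -1.7918
  β = (-11 - (3)·-0.5429) / (7) = -1.3388
Iteration 3:
  α = (-9 - (-4)·-1.3388) / (7) = -2.0507
  β = (-11 - (3)·-1.7918) / (7) = -0.8035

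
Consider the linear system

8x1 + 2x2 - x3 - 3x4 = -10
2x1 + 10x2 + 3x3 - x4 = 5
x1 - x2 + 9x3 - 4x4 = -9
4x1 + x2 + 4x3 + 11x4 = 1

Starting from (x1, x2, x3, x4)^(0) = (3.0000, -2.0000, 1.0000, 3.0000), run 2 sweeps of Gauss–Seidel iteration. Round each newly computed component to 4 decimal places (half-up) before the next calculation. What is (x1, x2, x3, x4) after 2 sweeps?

Iteration 1:
  x1 = (-10 - (2)·-2.0000 - (-1)·1.0000 - (-3)·3.0000) / (8) = 0.5000
  x2 = (5 - (2)·0.5000 - (3)·1.0000 - (-1)·3.0000) / (10) = 0.4000
  x3 = (-9 - (1)·0.5000 - (-1)·0.4000 - (-4)·3.0000) / (9) = 0.3222
  x4 = (1 - (4)·0.5000 - (1)·0.4000 - (4)·0.3222) / (11) = -0.2444
Iteration 2:
  x1 = (-10 - (2)·0.4000 - (-1)·0.3222 - (-3)·-0.2444) / (8) = -1.4014
  x2 = (5 - (2)·-1.4014 - (3)·0.3222 - (-1)·-0.2444) / (10) = 0.6592
  x3 = (-9 - (1)·-1.4014 - (-1)·0.6592 - (-4)·-0.2444) / (9) = -0.8797
  x4 = (1 - (4)·-1.4014 - (1)·0.6592 - (4)·-0.8797) / (11) = 0.8605

(-1.4014, 0.6592, -0.8797, 0.8605)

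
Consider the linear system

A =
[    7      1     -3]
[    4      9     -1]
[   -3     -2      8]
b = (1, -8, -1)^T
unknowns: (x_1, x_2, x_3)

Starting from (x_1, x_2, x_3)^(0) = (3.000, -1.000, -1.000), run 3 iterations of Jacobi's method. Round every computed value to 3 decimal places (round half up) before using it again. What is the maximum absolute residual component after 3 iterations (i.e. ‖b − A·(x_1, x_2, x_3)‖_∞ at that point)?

Iteration 1:
  x_1 = (1 - (1)·-1.000 - (-3)·-1.000) / (7) = -0.143
  x_2 = (-8 - (4)·3.000 - (-1)·-1.000) / (9) = -2.333
  x_3 = (-1 - (-3)·3.000 - (-2)·-1.000) / (8) = 0.750
Iteration 2:
  x_1 = (1 - (1)·-2.333 - (-3)·0.750) / (7) = 0.798
  x_2 = (-8 - (4)·-0.143 - (-1)·0.750) / (9) = -0.742
  x_3 = (-1 - (-3)·-0.143 - (-2)·-2.333) / (8) = -0.762
Iteration 3:
  x_1 = (1 - (1)·-0.742 - (-3)·-0.762) / (7) = -0.078
  x_2 = (-8 - (4)·0.798 - (-1)·-0.762) / (9) = -1.328
  x_3 = (-1 - (-3)·0.798 - (-2)·-0.742) / (8) = -0.011
Residual b − A·x = (2.841, 4.253, -3.802); ∞-norm = 4.253

4.253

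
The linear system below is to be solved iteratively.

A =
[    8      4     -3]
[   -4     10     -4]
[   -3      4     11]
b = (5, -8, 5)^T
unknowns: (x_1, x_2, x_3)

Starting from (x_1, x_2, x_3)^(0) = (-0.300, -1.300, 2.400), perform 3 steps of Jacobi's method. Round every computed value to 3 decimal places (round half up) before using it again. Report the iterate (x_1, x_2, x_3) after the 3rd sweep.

(0.808, -0.018, 0.558)

Iteration 1:
  x_1 = (5 - (4)·-1.300 - (-3)·2.400) / (8) = 2.175
  x_2 = (-8 - (-4)·-0.300 - (-4)·2.400) / (10) = 0.040
  x_3 = (5 - (-3)·-0.300 - (4)·-1.300) / (11) = 0.845
Iteration 2:
  x_1 = (5 - (4)·0.040 - (-3)·0.845) / (8) = 0.922
  x_2 = (-8 - (-4)·2.175 - (-4)·0.845) / (10) = 0.408
  x_3 = (5 - (-3)·2.175 - (4)·0.040) / (11) = 1.033
Iteration 3:
  x_1 = (5 - (4)·0.408 - (-3)·1.033) / (8) = 0.808
  x_2 = (-8 - (-4)·0.922 - (-4)·1.033) / (10) = -0.018
  x_3 = (5 - (-3)·0.922 - (4)·0.408) / (11) = 0.558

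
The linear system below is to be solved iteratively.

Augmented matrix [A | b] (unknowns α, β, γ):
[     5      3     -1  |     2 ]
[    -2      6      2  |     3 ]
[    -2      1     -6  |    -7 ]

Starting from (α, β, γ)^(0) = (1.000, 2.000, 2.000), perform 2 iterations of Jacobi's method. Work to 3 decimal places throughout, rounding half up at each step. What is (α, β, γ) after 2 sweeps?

Iteration 1:
  α = (2 - (3)·2.000 - (-1)·2.000) / (5) = -0.400
  β = (3 - (-2)·1.000 - (2)·2.000) / (6) = 0.167
  γ = (-7 - (-2)·1.000 - (1)·2.000) / (-6) = 1.167
Iteration 2:
  α = (2 - (3)·0.167 - (-1)·1.167) / (5) = 0.533
  β = (3 - (-2)·-0.400 - (2)·1.167) / (6) = -0.022
  γ = (-7 - (-2)·-0.400 - (1)·0.167) / (-6) = 1.328

(0.533, -0.022, 1.328)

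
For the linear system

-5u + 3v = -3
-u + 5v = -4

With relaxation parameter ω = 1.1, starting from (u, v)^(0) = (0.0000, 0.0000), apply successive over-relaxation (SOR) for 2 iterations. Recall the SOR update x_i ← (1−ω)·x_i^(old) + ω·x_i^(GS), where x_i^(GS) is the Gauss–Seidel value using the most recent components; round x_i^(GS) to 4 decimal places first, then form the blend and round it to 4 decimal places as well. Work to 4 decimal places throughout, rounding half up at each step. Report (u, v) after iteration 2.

Iteration 1:
  u: GS value = (-3 - (3)·0.0000) / (-5) = 0.6000;  u ← (1−ω)·0.0000 + ω·0.6000 = 0.6600
  v: GS value = (-4 - (-1)·0.6600) / (5) = -0.6680;  v ← (1−ω)·0.0000 + ω·-0.6680 = -0.7348
Iteration 2:
  u: GS value = (-3 - (3)·-0.7348) / (-5) = 0.1591;  u ← (1−ω)·0.6600 + ω·0.1591 = 0.1090
  v: GS value = (-4 - (-1)·0.1090) / (5) = -0.7782;  v ← (1−ω)·-0.7348 + ω·-0.7782 = -0.7825

(0.1090, -0.7825)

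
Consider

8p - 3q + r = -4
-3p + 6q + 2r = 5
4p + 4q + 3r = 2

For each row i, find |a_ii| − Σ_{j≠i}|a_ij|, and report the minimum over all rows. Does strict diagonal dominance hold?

-5

row 1: |8| − (3+1) = 4
row 2: |6| − (3+2) = 1
row 3: |3| − (4+4) = -5
minimum over rows = -5 → not strictly diagonally dominant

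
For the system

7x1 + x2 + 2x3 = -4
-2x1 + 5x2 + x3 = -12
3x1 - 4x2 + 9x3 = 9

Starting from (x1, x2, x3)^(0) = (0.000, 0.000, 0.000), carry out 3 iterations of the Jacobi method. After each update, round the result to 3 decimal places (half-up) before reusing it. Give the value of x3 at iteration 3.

Iteration 1:
  x1 = (-4 - (1)·0.000 - (2)·0.000) / (7) = -0.571
  x2 = (-12 - (-2)·0.000 - (1)·0.000) / (5) = -2.400
  x3 = (9 - (3)·0.000 - (-4)·0.000) / (9) = 1.000
Iteration 2:
  x1 = (-4 - (1)·-2.400 - (2)·1.000) / (7) = -0.514
  x2 = (-12 - (-2)·-0.571 - (1)·1.000) / (5) = -2.828
  x3 = (9 - (3)·-0.571 - (-4)·-2.400) / (9) = 0.124
Iteration 3:
  x1 = (-4 - (1)·-2.828 - (2)·0.124) / (7) = -0.203
  x2 = (-12 - (-2)·-0.514 - (1)·0.124) / (5) = -2.630
  x3 = (9 - (3)·-0.514 - (-4)·-2.828) / (9) = -0.086

-0.086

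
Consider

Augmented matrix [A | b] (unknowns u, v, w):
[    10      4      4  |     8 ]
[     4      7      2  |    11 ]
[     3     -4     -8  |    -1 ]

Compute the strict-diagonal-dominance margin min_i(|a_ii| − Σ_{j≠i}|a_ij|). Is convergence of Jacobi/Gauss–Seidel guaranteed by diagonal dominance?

row 1: |10| − (4+4) = 2
row 2: |7| − (4+2) = 1
row 3: |-8| − (3+4) = 1
minimum over rows = 1 → strictly diagonally dominant (convergence guaranteed)

1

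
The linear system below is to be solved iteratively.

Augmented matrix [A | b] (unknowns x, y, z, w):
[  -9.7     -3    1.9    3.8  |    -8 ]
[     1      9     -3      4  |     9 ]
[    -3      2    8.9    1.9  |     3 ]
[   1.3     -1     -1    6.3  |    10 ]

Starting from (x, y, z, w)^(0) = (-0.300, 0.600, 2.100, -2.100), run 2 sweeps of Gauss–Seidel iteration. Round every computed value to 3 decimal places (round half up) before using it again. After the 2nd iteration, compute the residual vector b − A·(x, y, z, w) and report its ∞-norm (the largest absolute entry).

Iteration 1:
  x = (-8 - (-3)·0.600 - (1.9)·2.100 - (3.8)·-2.100) / (-9.7) = 0.228
  y = (9 - (1)·0.228 - (-3)·2.100 - (4)·-2.100) / (9) = 2.608
  z = (3 - (-3)·0.228 - (2)·2.608 - (1.9)·-2.100) / (8.9) = 0.276
  w = (10 - (1.3)·0.228 - (-1)·2.608 - (-1)·0.276) / (6.3) = 1.998
Iteration 2:
  x = (-8 - (-3)·2.608 - (1.9)·0.276 - (3.8)·1.998) / (-9.7) = 0.855
  y = (9 - (1)·0.855 - (-3)·0.276 - (4)·1.998) / (9) = 0.109
  z = (3 - (-3)·0.855 - (2)·0.109 - (1.9)·1.998) / (8.9) = 0.174
  w = (10 - (1.3)·0.855 - (-1)·0.109 - (-1)·0.174) / (6.3) = 1.456
Residual b − A·x = (-5.243, 1.862, 1.032, -0.001); ∞-norm = 5.243

5.243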